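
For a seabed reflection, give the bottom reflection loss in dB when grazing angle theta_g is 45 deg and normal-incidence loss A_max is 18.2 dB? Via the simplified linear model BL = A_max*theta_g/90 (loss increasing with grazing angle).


9.1 dB


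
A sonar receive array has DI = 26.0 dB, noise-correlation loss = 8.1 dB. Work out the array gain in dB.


AG = DI - L_corr = 26.0 - 8.1 = 17.9

17.9 dB


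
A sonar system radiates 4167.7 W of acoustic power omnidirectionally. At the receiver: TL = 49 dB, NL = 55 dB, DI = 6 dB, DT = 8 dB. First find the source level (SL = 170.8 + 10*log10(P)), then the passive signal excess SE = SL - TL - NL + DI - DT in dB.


Step 1: SL = 170.8 + 10*log10(4167.7) = 207.0 dB
Step 2: SE = SL - TL - NL + DI - DT = 207.0 - 49 - 55 + 6 - 8 = 101.0

101.0 dB


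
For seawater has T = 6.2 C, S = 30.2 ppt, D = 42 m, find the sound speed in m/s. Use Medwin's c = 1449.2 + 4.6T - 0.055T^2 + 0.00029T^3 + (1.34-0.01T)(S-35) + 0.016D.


c = 1449.2 + 4.6*6.2 - 0.055*6.2^2 + 0.00029*6.2^3 + (1.34 - 0.01*6.2)*(30.2 - 35) + 0.016*42 = 1470.21

1470.21 m/s


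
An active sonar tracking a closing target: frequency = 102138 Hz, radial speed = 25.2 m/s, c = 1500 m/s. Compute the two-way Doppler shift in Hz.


3431.84 Hz


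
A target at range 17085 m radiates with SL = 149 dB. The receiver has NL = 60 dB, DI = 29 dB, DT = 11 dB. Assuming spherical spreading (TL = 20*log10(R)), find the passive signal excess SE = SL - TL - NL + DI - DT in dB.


Step 1: TL = 20*log10(17085) = 84.65 dB
Step 2: SE = 149 - 84.65 - 60 + 29 - 11 = 22.35

22.35 dB


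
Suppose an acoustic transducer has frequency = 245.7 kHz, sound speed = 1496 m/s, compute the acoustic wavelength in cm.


0.61 cm


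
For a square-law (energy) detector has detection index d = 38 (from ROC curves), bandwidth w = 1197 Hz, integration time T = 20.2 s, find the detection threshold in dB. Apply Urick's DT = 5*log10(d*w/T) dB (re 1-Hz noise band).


DT = 5*log10(d*w/T) = 5*log10(38 * 1197 / 20.2) = 5*log10(2251.78) = 16.76

16.76 dB


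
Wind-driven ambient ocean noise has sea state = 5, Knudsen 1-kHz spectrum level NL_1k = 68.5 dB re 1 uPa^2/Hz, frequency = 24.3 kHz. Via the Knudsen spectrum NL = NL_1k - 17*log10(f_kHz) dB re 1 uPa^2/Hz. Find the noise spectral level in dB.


NL = NL_1k - 17*log10(f_kHz) = 68.5 - 17*log10(24.3) = 68.5 - (23.56) = 44.94

44.94 dB


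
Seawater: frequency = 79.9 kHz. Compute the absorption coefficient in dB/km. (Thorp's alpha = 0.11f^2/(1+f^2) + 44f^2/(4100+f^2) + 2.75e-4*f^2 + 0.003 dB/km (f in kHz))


f^2 = 6384.01
alpha = 0.11*6384.01/(1+6384.01) + 44*6384.01/(4100+6384.01) + 2.75e-4*6384.01 + 0.003 = 28.661

28.661 dB/km


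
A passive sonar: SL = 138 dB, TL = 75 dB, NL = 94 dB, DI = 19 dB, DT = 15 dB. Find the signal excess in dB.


SE = SL - TL - NL + DI - DT = 138 - 75 - 94 + 19 - 15 = -27

-27 dB


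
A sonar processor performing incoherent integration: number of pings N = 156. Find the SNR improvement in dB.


Gain = 5*log10(156) = 10.97

10.97 dB


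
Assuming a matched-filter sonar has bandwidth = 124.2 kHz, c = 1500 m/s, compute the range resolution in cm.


dR = c/(2*BW) = 1500 / (2 * 124.2e3) = 0.006 m = 0.6 cm

0.6 cm


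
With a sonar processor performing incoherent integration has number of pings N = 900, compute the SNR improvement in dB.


Gain = 5*log10(900) = 14.77

14.77 dB


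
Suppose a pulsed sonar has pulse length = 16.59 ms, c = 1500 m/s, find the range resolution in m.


dR = c*tau/2 = 1500 * 16.59e-3 / 2 = 12.4425

12.4425 m


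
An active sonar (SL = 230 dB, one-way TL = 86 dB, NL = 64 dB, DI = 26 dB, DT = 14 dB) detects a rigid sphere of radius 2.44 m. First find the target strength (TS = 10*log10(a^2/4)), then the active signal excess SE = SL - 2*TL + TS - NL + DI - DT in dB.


Step 1: TS = 10*log10(2.44^2/4) = 1.73 dB
Step 2: SE = SL - 2*TL + TS - NL + DI - DT = 230 - 2*86 + (1.73) - 64 + 26 - 14 = 7.73

7.73 dB


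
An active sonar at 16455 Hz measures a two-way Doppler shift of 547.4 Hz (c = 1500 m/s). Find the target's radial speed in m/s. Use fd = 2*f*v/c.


From fd = 2*f*v/c, v = c*fd/(2*f) = 1500 * 547.4 / (2*16455) = 24.95

24.95 m/s


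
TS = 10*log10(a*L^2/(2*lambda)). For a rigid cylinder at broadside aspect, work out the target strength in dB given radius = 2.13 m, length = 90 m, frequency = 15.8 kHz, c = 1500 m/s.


lambda = 1500/15800 = 0.09494 m
TS = 10*log10(2.13*90^2/(2*0.09494)) = 49.58

49.58 dB


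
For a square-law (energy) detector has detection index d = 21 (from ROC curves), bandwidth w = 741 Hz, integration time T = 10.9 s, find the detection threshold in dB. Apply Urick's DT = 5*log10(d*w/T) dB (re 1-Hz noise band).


DT = 5*log10(d*w/T) = 5*log10(21 * 741 / 10.9) = 5*log10(1427.61) = 15.77

15.77 dB


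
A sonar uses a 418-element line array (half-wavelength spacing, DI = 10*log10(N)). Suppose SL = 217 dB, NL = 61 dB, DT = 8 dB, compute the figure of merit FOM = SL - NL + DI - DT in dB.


Step 1: DI = 10*log10(418) = 26.21 dB
Step 2: FOM = SL - NL + DI - DT = 217 - 61 + 26.21 - 8 = 174.21

174.21 dB


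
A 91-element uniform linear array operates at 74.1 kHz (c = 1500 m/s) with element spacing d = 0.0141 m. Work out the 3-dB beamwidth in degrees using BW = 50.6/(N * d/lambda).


0.8 deg


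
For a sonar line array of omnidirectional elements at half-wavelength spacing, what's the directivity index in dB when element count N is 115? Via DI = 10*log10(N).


20.61 dB


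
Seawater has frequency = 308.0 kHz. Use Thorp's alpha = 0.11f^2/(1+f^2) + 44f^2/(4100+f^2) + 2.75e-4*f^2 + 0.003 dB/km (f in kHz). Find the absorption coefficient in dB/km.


f^2 = 94864.0
alpha = 0.11*94864.0/(1+94864.0) + 44*94864.0/(4100+94864.0) + 2.75e-4*94864.0 + 0.003 = 68.378

68.378 dB/km


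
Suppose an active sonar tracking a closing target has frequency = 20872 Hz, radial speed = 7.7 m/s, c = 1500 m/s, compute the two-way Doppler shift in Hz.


fd = 2*f*v/c = 2 * 20872 * 7.7 / 1500 = 214.29

214.29 Hz


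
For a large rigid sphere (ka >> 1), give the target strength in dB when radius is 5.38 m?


TS = 10*log10(5.38^2 / 4) = 10*log10(7.2361) = 8.6

8.6 dB


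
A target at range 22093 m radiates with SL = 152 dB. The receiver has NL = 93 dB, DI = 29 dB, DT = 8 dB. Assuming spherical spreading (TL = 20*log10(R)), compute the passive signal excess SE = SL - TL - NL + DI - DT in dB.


Step 1: TL = 20*log10(22093) = 86.89 dB
Step 2: SE = 152 - 86.89 - 93 + 29 - 8 = -6.89

-6.89 dB


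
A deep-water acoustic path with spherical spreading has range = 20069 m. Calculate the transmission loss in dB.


TL = 20*log10(20069) = 86.05

86.05 dB


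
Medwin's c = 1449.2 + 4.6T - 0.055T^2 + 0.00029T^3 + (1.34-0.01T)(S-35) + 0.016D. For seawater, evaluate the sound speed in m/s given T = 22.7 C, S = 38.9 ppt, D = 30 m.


1533.49 m/s


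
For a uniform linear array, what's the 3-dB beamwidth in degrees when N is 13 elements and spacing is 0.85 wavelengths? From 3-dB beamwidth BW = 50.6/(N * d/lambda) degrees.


BW = 50.6 / (13 * 0.85) = 50.6 / 11.05 = 4.58

4.58 deg


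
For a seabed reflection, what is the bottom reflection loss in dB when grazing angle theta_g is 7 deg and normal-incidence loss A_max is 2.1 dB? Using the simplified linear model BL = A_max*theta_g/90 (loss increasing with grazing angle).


BL = A_max * theta_g / 90 = 2.1 * 7 / 90 = 0.16

0.16 dB


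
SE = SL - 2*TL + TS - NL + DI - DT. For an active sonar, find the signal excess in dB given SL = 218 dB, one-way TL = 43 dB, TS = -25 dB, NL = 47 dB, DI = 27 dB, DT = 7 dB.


80 dB


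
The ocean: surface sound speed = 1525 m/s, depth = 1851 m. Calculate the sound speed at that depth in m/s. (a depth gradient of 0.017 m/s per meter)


1556.467 m/s


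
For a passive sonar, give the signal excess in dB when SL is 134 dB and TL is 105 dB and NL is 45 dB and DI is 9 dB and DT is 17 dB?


SE = SL - TL - NL + DI - DT = 134 - 105 - 45 + 9 - 17 = -24

-24 dB


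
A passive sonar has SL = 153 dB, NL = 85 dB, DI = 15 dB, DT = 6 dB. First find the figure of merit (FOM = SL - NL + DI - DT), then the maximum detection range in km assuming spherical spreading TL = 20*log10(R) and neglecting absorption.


Step 1: FOM = SL - NL + DI - DT = 153 - 85 + 15 - 6 = 77 dB
Step 2: at max range FOM = TL = 20*log10(R), so R = 10^(77/20) = 7079.46 m = 7.08 km

7.08 km


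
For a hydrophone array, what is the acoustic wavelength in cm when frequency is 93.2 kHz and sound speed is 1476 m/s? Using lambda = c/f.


1.58 cm


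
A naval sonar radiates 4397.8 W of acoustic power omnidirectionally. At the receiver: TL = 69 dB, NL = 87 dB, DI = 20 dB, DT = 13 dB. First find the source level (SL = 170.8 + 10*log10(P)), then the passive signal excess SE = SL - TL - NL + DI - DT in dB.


Step 1: SL = 170.8 + 10*log10(4397.8) = 207.23 dB
Step 2: SE = SL - TL - NL + DI - DT = 207.23 - 69 - 87 + 20 - 13 = 58.23

58.23 dB


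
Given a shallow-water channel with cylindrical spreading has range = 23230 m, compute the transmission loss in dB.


TL = 10*log10(23230) = 43.66

43.66 dB


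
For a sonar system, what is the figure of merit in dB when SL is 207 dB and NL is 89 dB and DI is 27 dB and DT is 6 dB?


FOM = SL - NL + DI - DT = 207 - 89 + 27 - 6 = 139

139 dB


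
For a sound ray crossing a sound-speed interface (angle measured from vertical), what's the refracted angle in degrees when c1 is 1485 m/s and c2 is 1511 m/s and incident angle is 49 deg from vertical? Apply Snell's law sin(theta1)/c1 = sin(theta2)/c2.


sin(theta2) = (c2/c1)*sin(theta1) = (1511/1485)*sin(49 deg) = 0.76792
theta2 = arcsin(0.76792) = 50.17

50.17 deg


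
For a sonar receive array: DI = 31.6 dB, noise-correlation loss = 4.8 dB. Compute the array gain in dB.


AG = DI - L_corr = 31.6 - 4.8 = 26.8

26.8 dB


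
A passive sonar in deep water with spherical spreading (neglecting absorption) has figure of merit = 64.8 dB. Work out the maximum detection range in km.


At max range FOM = TL, so 20*log10(R) = 64.8
R = 10^(64.8/20) = 1737.8 m = 1.74 km

1.74 km


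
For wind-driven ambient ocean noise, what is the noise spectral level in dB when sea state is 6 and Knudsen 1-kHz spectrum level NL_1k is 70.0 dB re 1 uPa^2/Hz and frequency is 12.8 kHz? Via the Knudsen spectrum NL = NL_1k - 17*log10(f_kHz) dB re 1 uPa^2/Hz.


NL = NL_1k - 17*log10(f_kHz) = 70.0 - 17*log10(12.8) = 70.0 - (18.82) = 51.18

51.18 dB


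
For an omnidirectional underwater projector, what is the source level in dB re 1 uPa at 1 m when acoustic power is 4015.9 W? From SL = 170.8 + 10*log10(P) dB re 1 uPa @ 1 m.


SL = 170.8 + 10*log10(4015.9) = 170.8 + 36.04 = 206.84

206.84 dB


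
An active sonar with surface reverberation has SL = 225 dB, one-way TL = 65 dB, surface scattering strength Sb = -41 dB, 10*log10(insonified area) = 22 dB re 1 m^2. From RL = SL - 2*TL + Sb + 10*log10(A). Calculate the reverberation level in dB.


RL = SL - 2*TL + Sb + 10*log10(A) = 225 - 2*65 + (-41) + 22 = 76

76 dB


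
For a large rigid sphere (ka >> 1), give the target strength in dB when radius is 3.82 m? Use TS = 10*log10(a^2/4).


5.62 dB


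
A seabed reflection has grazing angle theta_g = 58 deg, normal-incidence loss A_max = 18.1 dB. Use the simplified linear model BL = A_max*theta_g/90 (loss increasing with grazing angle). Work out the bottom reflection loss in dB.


BL = A_max * theta_g / 90 = 18.1 * 58 / 90 = 11.66

11.66 dB


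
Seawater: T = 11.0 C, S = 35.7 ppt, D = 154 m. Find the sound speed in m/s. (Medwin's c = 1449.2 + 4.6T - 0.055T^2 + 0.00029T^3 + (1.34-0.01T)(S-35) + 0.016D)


c = 1449.2 + 4.6*11.0 - 0.055*11.0^2 + 0.00029*11.0^3 + (1.34 - 0.01*11.0)*(35.7 - 35) + 0.016*154 = 1496.86

1496.86 m/s


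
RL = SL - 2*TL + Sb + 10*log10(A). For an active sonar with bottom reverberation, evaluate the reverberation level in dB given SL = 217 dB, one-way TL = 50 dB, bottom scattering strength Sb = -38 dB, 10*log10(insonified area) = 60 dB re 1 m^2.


RL = SL - 2*TL + Sb + 10*log10(A) = 217 - 2*50 + (-38) + 60 = 139

139 dB


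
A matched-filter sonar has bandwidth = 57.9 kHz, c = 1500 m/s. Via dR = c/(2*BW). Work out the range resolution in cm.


dR = c/(2*BW) = 1500 / (2 * 57.9e3) = 0.013 m = 1.3 cm

1.3 cm


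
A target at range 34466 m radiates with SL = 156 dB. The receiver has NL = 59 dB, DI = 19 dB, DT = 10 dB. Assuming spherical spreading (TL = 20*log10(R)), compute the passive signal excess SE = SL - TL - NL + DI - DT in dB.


Step 1: TL = 20*log10(34466) = 90.75 dB
Step 2: SE = 156 - 90.75 - 59 + 19 - 10 = 15.25

15.25 dB


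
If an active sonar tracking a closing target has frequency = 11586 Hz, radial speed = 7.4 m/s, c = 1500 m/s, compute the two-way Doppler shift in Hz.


fd = 2*f*v/c = 2 * 11586 * 7.4 / 1500 = 114.32

114.32 Hz


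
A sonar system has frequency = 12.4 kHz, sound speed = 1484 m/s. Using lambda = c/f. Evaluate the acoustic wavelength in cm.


lambda = c/f = 1484 / 12400 = 0.1197 m = 11.97 cm

11.97 cm


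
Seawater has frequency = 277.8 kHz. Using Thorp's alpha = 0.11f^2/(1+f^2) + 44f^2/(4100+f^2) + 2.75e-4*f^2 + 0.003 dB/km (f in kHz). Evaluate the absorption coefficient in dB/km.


f^2 = 77172.84
alpha = 0.11*77172.84/(1+77172.84) + 44*77172.84/(4100+77172.84) + 2.75e-4*77172.84 + 0.003 = 63.116

63.116 dB/km


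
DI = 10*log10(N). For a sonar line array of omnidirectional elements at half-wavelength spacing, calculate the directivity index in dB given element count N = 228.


23.58 dB


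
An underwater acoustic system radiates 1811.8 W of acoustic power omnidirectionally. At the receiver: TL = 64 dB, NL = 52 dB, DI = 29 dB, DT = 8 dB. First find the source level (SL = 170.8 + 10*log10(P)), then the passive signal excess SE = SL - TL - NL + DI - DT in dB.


Step 1: SL = 170.8 + 10*log10(1811.8) = 203.38 dB
Step 2: SE = SL - TL - NL + DI - DT = 203.38 - 64 - 52 + 29 - 8 = 108.38

108.38 dB


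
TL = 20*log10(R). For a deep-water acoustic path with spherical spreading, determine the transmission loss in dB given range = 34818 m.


90.84 dB


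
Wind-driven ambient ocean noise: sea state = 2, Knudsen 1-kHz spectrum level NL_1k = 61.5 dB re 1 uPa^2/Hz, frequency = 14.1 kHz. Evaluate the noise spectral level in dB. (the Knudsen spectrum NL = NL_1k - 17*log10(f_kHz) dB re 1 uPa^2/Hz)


NL = NL_1k - 17*log10(f_kHz) = 61.5 - 17*log10(14.1) = 61.5 - (19.54) = 41.96

41.96 dB


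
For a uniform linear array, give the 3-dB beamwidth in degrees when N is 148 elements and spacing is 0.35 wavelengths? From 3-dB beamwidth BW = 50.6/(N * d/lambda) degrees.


0.98 deg


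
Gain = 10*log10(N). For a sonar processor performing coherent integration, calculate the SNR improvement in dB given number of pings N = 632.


Gain = 10*log10(632) = 28.01

28.01 dB


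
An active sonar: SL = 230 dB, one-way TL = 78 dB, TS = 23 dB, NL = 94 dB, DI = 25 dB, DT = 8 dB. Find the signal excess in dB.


SE = SL - 2*TL + TS - NL + DI - DT = 230 - 2*78 + (23) - 94 + 25 - 8 = 20

20 dB


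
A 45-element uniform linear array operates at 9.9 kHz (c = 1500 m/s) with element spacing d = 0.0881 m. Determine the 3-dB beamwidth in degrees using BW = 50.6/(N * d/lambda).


Step 1: lambda = 1500/9900 = 0.15152 m
Step 2: d/lambda = 0.0881/0.15152 = 0.5814
Step 3: BW = 50.6/(N * d/lambda) = 50.6/(45 * 0.5814) = 1.93

1.93 deg


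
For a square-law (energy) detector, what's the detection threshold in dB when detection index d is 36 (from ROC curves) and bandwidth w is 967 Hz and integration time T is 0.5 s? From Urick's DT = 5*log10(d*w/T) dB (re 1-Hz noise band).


24.21 dB


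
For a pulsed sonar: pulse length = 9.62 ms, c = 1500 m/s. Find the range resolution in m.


dR = c*tau/2 = 1500 * 9.62e-3 / 2 = 7.215

7.215 m


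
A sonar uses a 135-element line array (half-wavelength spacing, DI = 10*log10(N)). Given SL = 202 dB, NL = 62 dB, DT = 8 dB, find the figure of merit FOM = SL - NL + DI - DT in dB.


153.3 dB


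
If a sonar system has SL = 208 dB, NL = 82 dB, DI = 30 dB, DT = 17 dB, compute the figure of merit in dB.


139 dB


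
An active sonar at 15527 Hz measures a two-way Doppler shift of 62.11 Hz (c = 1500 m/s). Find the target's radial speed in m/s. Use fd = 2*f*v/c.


From fd = 2*f*v/c, v = c*fd/(2*f) = 1500 * 62.11 / (2*15527) = 3.0

3.0 m/s


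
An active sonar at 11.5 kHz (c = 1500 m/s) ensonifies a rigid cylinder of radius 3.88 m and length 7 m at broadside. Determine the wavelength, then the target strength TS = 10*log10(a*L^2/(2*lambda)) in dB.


Step 1: lambda = c/f = 1500/11500 = 0.13043 m
Step 2: TS = 10*log10(a*L^2/(2*lambda)) = 10*log10(3.88*7^2/(2*0.13043)) = 28.63

28.63 dB


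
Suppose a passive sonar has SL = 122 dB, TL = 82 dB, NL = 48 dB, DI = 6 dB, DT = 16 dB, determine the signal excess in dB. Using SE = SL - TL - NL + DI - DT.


-18 dB


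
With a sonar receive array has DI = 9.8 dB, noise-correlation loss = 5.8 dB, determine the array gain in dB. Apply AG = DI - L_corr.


4.0 dB


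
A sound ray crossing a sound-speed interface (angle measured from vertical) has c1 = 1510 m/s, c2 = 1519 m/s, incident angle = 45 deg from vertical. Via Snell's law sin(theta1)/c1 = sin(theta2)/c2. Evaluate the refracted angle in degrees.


45.34 deg


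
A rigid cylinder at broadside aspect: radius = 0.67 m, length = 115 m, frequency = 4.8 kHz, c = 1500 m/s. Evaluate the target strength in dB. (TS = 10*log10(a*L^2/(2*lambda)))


lambda = 1500/4800 = 0.3125 m
TS = 10*log10(0.67*115^2/(2*0.3125)) = 41.52

41.52 dB


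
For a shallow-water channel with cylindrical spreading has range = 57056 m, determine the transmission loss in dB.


47.56 dB


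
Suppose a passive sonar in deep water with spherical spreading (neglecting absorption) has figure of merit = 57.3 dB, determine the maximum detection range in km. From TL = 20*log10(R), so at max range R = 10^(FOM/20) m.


At max range FOM = TL, so 20*log10(R) = 57.3
R = 10^(57.3/20) = 732.82 m = 0.73 km

0.73 km


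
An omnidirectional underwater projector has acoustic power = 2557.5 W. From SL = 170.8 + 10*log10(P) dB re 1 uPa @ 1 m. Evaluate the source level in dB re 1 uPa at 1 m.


SL = 170.8 + 10*log10(2557.5) = 170.8 + 34.08 = 204.88

204.88 dB


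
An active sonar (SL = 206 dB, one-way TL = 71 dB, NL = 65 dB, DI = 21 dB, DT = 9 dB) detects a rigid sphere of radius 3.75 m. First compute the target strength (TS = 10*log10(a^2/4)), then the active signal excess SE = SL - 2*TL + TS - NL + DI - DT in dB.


Step 1: TS = 10*log10(3.75^2/4) = 5.46 dB
Step 2: SE = SL - 2*TL + TS - NL + DI - DT = 206 - 2*71 + (5.46) - 65 + 21 - 9 = 16.46

16.46 dB


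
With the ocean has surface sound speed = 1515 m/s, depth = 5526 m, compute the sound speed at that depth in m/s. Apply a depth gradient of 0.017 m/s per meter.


c = 1515 + 0.017 * 5526 = 1608.942

1608.942 m/s


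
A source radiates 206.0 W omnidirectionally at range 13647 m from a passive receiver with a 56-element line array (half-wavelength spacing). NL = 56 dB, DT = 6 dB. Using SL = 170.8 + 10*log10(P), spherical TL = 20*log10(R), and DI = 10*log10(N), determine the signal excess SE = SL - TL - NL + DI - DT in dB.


Step 1: SL = 170.8 + 10*log10(206.0) = 193.94 dB
Step 2: TL = 20*log10(13647) = 82.7 dB
Step 3: DI = 10*log10(56) = 17.48 dB
Step 4: SE = SL - TL - NL + DI - DT = 193.94 - 82.7 - 56 + 17.48 - 6 = 66.72

66.72 dB


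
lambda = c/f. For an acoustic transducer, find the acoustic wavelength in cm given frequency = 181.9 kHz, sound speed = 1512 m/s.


lambda = c/f = 1512 / 181900 = 0.0083 m = 0.83 cm

0.83 cm


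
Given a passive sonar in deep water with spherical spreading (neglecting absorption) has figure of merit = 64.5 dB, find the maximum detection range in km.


1.68 km


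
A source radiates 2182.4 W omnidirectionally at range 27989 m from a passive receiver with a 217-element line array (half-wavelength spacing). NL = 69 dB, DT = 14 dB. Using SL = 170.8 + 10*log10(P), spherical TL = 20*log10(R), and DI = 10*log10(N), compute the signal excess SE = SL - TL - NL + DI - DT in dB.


Step 1: SL = 170.8 + 10*log10(2182.4) = 204.19 dB
Step 2: TL = 20*log10(27989) = 88.94 dB
Step 3: DI = 10*log10(217) = 23.36 dB
Step 4: SE = SL - TL - NL + DI - DT = 204.19 - 88.94 - 69 + 23.36 - 14 = 55.61

55.61 dB


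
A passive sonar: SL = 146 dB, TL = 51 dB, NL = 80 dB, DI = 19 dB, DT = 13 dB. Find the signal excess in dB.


SE = SL - TL - NL + DI - DT = 146 - 51 - 80 + 19 - 13 = 21

21 dB


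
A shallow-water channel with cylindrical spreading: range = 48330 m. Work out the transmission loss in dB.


46.84 dB


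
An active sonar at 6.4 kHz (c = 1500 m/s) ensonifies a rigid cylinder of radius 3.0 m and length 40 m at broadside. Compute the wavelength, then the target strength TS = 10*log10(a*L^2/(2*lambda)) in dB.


Step 1: lambda = c/f = 1500/6400 = 0.23438 m
Step 2: TS = 10*log10(a*L^2/(2*lambda)) = 10*log10(3.0*40^2/(2*0.23438)) = 40.1

40.1 dB


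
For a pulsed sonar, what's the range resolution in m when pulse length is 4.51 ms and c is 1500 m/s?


dR = c*tau/2 = 1500 * 4.51e-3 / 2 = 3.3825

3.3825 m


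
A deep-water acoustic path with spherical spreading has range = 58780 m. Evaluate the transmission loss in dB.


95.38 dB


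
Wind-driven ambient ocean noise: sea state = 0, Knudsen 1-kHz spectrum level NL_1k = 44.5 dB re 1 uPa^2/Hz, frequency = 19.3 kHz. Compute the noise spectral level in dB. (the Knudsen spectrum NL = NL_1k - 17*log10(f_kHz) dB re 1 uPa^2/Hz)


22.65 dB


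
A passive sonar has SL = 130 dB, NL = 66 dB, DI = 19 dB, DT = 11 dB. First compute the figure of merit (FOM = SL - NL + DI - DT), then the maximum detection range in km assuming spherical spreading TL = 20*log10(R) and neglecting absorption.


Step 1: FOM = SL - NL + DI - DT = 130 - 66 + 19 - 11 = 72 dB
Step 2: at max range FOM = TL = 20*log10(R), so R = 10^(72/20) = 3981.07 m = 3.98 km

3.98 km


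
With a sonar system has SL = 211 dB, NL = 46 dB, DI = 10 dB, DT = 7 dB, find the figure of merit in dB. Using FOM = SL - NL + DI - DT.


168 dB


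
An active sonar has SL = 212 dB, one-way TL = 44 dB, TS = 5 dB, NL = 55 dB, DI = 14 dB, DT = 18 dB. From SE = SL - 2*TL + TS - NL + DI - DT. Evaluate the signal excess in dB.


SE = SL - 2*TL + TS - NL + DI - DT = 212 - 2*44 + (5) - 55 + 14 - 18 = 70

70 dB


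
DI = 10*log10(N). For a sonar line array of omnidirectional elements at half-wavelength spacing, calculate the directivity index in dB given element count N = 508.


DI = 10*log10(508) = 27.06

27.06 dB


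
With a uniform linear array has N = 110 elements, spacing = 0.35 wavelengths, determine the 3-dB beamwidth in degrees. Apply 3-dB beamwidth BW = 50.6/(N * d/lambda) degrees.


BW = 50.6 / (110 * 0.35) = 50.6 / 38.5 = 1.31

1.31 deg


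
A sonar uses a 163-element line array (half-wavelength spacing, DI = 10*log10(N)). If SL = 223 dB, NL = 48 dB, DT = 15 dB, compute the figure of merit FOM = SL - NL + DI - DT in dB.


Step 1: DI = 10*log10(163) = 22.12 dB
Step 2: FOM = SL - NL + DI - DT = 223 - 48 + 22.12 - 15 = 182.12

182.12 dB


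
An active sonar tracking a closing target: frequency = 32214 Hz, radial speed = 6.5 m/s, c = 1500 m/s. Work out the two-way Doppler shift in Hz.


fd = 2*f*v/c = 2 * 32214 * 6.5 / 1500 = 279.19

279.19 Hz


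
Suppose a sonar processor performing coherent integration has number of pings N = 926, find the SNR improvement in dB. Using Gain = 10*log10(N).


29.67 dB


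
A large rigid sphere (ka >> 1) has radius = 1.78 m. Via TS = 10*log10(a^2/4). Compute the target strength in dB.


TS = 10*log10(1.78^2 / 4) = 10*log10(0.7921) = -1.01

-1.01 dB


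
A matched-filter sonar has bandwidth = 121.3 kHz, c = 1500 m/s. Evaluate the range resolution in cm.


0.62 cm


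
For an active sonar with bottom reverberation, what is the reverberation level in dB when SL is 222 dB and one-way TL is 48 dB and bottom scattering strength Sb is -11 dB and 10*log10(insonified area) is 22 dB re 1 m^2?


RL = SL - 2*TL + Sb + 10*log10(A) = 222 - 2*48 + (-11) + 22 = 137

137 dB


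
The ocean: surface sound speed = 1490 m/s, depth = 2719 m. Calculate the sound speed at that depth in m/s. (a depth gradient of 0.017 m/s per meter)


c = 1490 + 0.017 * 2719 = 1536.223

1536.223 m/s


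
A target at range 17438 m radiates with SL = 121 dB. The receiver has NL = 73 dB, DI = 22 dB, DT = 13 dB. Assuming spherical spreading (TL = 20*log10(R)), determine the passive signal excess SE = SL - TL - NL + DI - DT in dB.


Step 1: TL = 20*log10(17438) = 84.83 dB
Step 2: SE = 121 - 84.83 - 73 + 22 - 13 = -27.83

-27.83 dB


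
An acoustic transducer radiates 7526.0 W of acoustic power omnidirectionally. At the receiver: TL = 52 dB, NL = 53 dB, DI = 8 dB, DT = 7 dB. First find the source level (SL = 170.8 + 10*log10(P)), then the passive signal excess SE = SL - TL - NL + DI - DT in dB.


Step 1: SL = 170.8 + 10*log10(7526.0) = 209.57 dB
Step 2: SE = SL - TL - NL + DI - DT = 209.57 - 52 - 53 + 8 - 7 = 105.57

105.57 dB


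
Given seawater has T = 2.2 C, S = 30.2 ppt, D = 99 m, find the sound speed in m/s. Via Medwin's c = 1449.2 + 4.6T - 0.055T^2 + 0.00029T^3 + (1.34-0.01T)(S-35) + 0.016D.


c = 1449.2 + 4.6*2.2 - 0.055*2.2^2 + 0.00029*2.2^3 + (1.34 - 0.01*2.2)*(30.2 - 35) + 0.016*99 = 1454.31

1454.31 m/s


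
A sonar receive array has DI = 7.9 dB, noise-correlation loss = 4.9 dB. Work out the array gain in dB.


AG = DI - L_corr = 7.9 - 4.9 = 3.0

3.0 dB


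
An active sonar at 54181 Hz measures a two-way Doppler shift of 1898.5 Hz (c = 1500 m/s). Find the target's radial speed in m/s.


From fd = 2*f*v/c, v = c*fd/(2*f) = 1500 * 1898.5 / (2*54181) = 26.28

26.28 m/s


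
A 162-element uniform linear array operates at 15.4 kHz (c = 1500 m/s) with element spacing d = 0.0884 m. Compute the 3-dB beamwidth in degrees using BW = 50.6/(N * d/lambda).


0.34 deg


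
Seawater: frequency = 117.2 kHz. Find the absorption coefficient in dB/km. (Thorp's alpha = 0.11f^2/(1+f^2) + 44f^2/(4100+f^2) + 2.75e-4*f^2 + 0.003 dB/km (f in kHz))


37.776 dB/km


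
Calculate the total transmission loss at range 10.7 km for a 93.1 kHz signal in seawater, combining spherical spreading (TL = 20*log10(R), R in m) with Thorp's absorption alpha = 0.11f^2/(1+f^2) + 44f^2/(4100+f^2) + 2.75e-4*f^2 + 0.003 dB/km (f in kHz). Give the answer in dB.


Step 1 (Thorp): alpha = 0.11*8667.61/(1+8667.61) + 44*8667.61/(4100+8667.61) + 2.75e-4*8667.61 + 0.003 = 32.3671 dB/km
Step 2: TL_spread = 20*log10(10700) = 80.59 dB
Step 3: TL_abs = alpha*R = 32.3671 * 10.7 = 346.33 dB
Step 4: TL_total = 80.59 + 346.33 = 426.92

426.92 dB


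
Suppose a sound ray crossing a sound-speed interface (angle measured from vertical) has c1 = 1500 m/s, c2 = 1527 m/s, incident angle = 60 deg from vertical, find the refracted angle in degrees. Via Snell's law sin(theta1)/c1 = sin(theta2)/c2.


sin(theta2) = (c2/c1)*sin(theta1) = (1527/1500)*sin(60 deg) = 0.88161
theta2 = arcsin(0.88161) = 61.84

61.84 deg


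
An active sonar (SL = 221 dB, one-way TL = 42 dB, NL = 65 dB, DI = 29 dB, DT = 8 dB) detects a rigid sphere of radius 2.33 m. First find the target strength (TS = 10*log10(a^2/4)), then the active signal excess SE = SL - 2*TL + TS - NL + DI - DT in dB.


Step 1: TS = 10*log10(2.33^2/4) = 1.33 dB
Step 2: SE = SL - 2*TL + TS - NL + DI - DT = 221 - 2*42 + (1.33) - 65 + 29 - 8 = 94.33

94.33 dB


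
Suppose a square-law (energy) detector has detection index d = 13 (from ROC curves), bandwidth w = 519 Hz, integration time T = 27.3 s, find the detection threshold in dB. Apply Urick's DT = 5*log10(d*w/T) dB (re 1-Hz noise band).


11.96 dB


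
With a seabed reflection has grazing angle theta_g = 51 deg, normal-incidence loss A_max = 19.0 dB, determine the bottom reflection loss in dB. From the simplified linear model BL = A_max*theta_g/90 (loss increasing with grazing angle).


BL = A_max * theta_g / 90 = 19.0 * 51 / 90 = 10.77

10.77 dB


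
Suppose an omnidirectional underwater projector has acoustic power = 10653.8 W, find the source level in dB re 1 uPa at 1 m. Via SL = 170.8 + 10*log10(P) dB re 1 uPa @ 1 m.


211.08 dB


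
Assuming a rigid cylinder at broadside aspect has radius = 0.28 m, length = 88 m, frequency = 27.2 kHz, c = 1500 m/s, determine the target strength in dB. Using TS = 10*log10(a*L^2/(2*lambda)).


lambda = 1500/27200 = 0.05515 m
TS = 10*log10(0.28*88^2/(2*0.05515)) = 42.94

42.94 dB


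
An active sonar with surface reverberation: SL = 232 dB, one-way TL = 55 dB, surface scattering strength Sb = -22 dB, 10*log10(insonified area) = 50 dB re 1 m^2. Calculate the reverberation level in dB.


RL = SL - 2*TL + Sb + 10*log10(A) = 232 - 2*55 + (-22) + 50 = 150

150 dB


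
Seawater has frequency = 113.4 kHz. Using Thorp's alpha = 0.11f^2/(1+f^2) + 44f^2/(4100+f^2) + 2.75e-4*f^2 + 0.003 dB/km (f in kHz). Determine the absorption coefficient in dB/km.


f^2 = 12859.56
alpha = 0.11*12859.56/(1+12859.56) + 44*12859.56/(4100+12859.56) + 2.75e-4*12859.56 + 0.003 = 37.012

37.012 dB/km


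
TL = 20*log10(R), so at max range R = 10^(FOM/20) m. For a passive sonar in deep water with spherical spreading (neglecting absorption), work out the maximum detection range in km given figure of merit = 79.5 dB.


9.44 km


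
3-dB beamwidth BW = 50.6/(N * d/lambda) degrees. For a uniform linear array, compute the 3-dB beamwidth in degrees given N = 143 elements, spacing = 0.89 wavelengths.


0.4 deg


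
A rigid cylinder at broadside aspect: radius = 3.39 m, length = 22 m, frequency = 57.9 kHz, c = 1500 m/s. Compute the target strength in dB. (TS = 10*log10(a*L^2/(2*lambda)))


45.01 dB


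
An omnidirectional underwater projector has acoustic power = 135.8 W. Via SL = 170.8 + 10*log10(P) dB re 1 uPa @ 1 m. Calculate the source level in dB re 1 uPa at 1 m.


SL = 170.8 + 10*log10(135.8) = 170.8 + 21.33 = 192.13

192.13 dB


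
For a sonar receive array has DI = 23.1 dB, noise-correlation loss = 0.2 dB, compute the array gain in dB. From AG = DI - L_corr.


AG = DI - L_corr = 23.1 - 0.2 = 22.9

22.9 dB


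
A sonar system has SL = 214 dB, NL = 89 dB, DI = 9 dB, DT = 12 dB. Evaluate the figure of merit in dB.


FOM = SL - NL + DI - DT = 214 - 89 + 9 - 12 = 122

122 dB


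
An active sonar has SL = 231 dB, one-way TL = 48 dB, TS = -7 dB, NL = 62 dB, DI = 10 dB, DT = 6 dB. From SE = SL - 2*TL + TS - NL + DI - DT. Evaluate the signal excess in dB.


70 dB


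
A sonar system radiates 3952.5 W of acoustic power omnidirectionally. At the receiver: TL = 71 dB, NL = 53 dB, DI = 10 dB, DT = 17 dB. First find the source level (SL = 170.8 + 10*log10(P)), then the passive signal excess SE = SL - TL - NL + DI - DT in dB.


Step 1: SL = 170.8 + 10*log10(3952.5) = 206.77 dB
Step 2: SE = SL - TL - NL + DI - DT = 206.77 - 71 - 53 + 10 - 17 = 75.77

75.77 dB


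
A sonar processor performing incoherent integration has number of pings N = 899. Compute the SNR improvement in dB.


Gain = 5*log10(899) = 14.77

14.77 dB


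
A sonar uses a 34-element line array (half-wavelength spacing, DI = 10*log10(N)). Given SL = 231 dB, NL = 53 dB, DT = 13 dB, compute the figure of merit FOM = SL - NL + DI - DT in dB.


Step 1: DI = 10*log10(34) = 15.31 dB
Step 2: FOM = SL - NL + DI - DT = 231 - 53 + 15.31 - 13 = 180.31

180.31 dB


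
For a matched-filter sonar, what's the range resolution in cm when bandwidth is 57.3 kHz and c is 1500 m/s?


1.31 cm


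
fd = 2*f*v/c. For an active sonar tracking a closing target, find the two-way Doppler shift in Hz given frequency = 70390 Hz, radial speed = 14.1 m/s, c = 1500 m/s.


fd = 2*f*v/c = 2 * 70390 * 14.1 / 1500 = 1323.33

1323.33 Hz


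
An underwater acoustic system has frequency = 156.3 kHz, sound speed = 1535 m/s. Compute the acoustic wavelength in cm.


0.98 cm


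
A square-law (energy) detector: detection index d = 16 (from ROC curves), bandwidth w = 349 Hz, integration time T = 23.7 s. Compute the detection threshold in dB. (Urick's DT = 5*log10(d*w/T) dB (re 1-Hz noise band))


DT = 5*log10(d*w/T) = 5*log10(16 * 349 / 23.7) = 5*log10(235.61) = 11.86

11.86 dB


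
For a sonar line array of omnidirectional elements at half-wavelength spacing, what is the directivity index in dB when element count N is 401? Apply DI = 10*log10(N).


DI = 10*log10(401) = 26.03

26.03 dB


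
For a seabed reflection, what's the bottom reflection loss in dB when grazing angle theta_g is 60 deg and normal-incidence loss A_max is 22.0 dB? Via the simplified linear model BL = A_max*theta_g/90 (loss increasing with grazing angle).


BL = A_max * theta_g / 90 = 22.0 * 60 / 90 = 14.67

14.67 dB


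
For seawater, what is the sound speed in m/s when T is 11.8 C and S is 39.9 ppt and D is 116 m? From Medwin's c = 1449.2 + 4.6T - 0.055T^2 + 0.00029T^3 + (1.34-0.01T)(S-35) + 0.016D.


c = 1449.2 + 4.6*11.8 - 0.055*11.8^2 + 0.00029*11.8^3 + (1.34 - 0.01*11.8)*(39.9 - 35) + 0.016*116 = 1504.14

1504.14 m/s


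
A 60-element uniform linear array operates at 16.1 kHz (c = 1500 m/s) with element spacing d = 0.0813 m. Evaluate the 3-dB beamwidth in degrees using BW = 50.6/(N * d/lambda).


0.97 deg


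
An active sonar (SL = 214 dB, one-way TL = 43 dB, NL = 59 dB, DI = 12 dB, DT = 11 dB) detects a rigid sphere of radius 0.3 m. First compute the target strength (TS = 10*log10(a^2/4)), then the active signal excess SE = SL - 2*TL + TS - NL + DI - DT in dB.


Step 1: TS = 10*log10(0.3^2/4) = -16.48 dB
Step 2: SE = SL - 2*TL + TS - NL + DI - DT = 214 - 2*43 + (-16.48) - 59 + 12 - 11 = 53.52

53.52 dB


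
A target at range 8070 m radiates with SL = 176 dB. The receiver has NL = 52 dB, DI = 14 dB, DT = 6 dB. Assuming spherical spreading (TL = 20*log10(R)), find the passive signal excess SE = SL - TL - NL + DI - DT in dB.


Step 1: TL = 20*log10(8070) = 78.14 dB
Step 2: SE = 176 - 78.14 - 52 + 14 - 6 = 53.86

53.86 dB


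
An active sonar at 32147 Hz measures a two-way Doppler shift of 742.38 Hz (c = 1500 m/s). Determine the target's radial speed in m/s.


From fd = 2*f*v/c, v = c*fd/(2*f) = 1500 * 742.38 / (2*32147) = 17.32

17.32 m/s


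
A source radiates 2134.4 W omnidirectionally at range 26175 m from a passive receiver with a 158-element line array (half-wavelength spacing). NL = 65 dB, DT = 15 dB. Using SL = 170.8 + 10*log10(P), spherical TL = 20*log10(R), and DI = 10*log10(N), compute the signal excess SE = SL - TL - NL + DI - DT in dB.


Step 1: SL = 170.8 + 10*log10(2134.4) = 204.09 dB
Step 2: TL = 20*log10(26175) = 88.36 dB
Step 3: DI = 10*log10(158) = 21.99 dB
Step 4: SE = SL - TL - NL + DI - DT = 204.09 - 88.36 - 65 + 21.99 - 15 = 57.72

57.72 dB


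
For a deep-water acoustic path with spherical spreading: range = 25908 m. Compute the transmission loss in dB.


TL = 20*log10(25908) = 88.27

88.27 dB


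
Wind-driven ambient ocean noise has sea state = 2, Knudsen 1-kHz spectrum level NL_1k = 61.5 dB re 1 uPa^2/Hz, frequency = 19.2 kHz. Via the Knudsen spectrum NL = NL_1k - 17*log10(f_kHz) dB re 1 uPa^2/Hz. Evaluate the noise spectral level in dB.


NL = NL_1k - 17*log10(f_kHz) = 61.5 - 17*log10(19.2) = 61.5 - (21.82) = 39.68

39.68 dB


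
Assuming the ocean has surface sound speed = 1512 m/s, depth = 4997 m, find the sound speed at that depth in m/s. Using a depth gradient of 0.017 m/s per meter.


c = 1512 + 0.017 * 4997 = 1596.949

1596.949 m/s


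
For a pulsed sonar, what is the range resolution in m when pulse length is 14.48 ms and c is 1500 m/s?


10.86 m


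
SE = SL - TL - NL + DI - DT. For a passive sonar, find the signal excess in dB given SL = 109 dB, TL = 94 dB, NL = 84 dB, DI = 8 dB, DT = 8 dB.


SE = SL - TL - NL + DI - DT = 109 - 94 - 84 + 8 - 8 = -69

-69 dB


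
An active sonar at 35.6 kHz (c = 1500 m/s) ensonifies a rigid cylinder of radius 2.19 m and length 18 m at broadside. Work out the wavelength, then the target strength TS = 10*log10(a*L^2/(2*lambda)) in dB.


Step 1: lambda = c/f = 1500/35600 = 0.04213 m
Step 2: TS = 10*log10(a*L^2/(2*lambda)) = 10*log10(2.19*18^2/(2*0.04213)) = 39.25

39.25 dB


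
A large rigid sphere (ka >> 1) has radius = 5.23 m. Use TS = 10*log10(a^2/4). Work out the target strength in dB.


8.35 dB


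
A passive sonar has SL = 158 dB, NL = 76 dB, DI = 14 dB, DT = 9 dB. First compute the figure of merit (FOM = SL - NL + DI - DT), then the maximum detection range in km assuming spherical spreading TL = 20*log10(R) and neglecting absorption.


Step 1: FOM = SL - NL + DI - DT = 158 - 76 + 14 - 9 = 87 dB
Step 2: at max range FOM = TL = 20*log10(R), so R = 10^(87/20) = 22387.21 m = 22.39 km

22.39 km


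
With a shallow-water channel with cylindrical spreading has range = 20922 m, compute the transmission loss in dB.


TL = 10*log10(20922) = 43.21

43.21 dB


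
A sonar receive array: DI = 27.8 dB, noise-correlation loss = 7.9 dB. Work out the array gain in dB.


AG = DI - L_corr = 27.8 - 7.9 = 19.9

19.9 dB


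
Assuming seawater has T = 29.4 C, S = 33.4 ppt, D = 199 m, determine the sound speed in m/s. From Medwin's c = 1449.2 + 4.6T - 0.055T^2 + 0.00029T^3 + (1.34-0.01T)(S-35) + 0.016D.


c = 1449.2 + 4.6*29.4 - 0.055*29.4^2 + 0.00029*29.4^3 + (1.34 - 0.01*29.4)*(33.4 - 35) + 0.016*199 = 1545.78

1545.78 m/s


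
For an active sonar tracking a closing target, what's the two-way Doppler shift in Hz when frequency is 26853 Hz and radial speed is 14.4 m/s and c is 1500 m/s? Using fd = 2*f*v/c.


fd = 2*f*v/c = 2 * 26853 * 14.4 / 1500 = 515.58

515.58 Hz


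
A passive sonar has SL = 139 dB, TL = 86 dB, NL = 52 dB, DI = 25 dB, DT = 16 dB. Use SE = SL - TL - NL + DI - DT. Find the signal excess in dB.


10 dB


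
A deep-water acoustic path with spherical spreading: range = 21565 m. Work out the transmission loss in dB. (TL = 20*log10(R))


86.67 dB


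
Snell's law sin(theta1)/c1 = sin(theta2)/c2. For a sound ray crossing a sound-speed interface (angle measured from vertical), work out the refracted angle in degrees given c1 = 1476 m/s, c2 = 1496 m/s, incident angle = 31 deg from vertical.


sin(theta2) = (c2/c1)*sin(theta1) = (1496/1476)*sin(31 deg) = 0.52202
theta2 = arcsin(0.52202) = 31.47

31.47 deg


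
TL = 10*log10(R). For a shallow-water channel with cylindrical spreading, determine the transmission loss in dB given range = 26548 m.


TL = 10*log10(26548) = 44.24

44.24 dB


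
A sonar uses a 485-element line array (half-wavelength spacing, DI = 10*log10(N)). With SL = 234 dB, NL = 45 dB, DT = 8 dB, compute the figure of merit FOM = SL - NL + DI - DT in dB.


207.86 dB


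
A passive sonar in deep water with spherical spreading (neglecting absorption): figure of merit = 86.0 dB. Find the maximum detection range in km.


At max range FOM = TL, so 20*log10(R) = 86.0
R = 10^(86.0/20) = 19952.62 m = 19.95 km

19.95 km


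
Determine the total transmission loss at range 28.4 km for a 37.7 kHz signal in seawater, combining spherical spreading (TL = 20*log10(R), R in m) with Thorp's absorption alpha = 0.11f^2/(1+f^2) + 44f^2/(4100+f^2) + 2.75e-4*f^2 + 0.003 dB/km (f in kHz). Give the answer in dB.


Step 1 (Thorp): alpha = 0.11*1421.29/(1+1421.29) + 44*1421.29/(4100+1421.29) + 2.75e-4*1421.29 + 0.003 = 11.8303 dB/km
Step 2: TL_spread = 20*log10(28400) = 89.07 dB
Step 3: TL_abs = alpha*R = 11.8303 * 28.4 = 335.98 dB
Step 4: TL_total = 89.07 + 335.98 = 425.05

425.05 dB


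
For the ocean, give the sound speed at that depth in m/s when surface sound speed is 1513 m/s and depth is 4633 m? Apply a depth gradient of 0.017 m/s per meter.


c = 1513 + 0.017 * 4633 = 1591.761

1591.761 m/s
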